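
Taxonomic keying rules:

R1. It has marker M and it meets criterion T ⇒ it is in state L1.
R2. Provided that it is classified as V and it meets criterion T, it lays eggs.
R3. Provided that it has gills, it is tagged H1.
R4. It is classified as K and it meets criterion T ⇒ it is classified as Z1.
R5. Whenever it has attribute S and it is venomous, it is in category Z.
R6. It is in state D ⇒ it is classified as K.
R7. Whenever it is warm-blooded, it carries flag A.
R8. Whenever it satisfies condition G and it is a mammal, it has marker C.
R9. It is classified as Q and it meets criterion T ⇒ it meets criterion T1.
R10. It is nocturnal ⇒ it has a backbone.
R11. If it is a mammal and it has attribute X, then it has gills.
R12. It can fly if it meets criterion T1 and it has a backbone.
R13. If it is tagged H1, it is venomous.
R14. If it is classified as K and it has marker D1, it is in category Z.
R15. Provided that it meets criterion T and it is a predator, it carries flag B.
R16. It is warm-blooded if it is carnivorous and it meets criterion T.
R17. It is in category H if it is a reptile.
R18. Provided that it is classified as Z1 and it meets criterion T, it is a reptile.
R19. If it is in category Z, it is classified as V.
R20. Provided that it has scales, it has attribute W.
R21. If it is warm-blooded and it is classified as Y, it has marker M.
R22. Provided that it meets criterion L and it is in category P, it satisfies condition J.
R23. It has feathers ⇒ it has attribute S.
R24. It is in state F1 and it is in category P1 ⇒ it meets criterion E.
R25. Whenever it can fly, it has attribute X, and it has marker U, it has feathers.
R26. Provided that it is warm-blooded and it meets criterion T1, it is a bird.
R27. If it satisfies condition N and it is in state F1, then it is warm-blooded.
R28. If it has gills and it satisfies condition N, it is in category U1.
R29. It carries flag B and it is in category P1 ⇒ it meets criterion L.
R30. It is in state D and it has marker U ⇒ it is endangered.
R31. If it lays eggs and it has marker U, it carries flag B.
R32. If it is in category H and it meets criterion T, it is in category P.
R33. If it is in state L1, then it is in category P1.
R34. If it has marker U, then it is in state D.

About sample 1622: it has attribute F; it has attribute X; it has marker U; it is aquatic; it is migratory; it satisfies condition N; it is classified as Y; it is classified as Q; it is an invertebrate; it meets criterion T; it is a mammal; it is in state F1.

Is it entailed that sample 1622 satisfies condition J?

Forward chaining from the given facts derives: meets criterion T1, has gills, is warm-blooded, is in category U1, is in state D, is tagged H1, is classified as K, carries flag A, is venomous, has marker M, is a bird, is endangered, is in state L1, is classified as Z1, is a reptile, is in category P1, is in category H, meets criterion E, is in category P.
The only rule concluding "it satisfies condition J" is R22, which needs "it meets criterion L"; that is never established.

No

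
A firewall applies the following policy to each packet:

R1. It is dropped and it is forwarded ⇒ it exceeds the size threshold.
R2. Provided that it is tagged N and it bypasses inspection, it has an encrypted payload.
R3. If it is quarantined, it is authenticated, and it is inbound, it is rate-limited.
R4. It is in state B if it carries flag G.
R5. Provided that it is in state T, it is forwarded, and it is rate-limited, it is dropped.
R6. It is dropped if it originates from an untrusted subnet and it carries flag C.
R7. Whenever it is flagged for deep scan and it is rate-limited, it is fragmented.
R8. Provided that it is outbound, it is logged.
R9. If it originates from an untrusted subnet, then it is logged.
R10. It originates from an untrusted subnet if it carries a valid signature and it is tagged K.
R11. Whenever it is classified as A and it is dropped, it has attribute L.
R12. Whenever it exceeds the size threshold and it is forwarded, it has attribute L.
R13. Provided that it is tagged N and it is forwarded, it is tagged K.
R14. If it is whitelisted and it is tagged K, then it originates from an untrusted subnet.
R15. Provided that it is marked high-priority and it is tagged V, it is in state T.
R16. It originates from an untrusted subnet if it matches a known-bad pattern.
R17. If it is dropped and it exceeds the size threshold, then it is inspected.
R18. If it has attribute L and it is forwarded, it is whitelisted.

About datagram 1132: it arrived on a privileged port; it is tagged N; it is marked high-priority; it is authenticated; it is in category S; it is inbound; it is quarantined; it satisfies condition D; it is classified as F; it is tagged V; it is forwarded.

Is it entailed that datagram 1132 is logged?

By R3 (it is quarantined, it is authenticated, it is inbound): it is rate-limited.
By R13 (it is tagged N, it is forwarded): it is tagged K.
By R15 (it is marked high-priority, it is tagged V): it is in state T.
By R5 (it is in state T, it is forwarded, it is rate-limited): it is dropped.
By R1 (it is dropped, it is forwarded): it exceeds the size threshold.
By R12 (it exceeds the size threshold, it is forwarded): it has attribute L.
By R18 (it has attribute L, it is forwarded): it is whitelisted.
By R14 (it is whitelisted, it is tagged K): it originates from an untrusted subnet.
By R9 (it originates from an untrusted subnet): it is logged.

Yes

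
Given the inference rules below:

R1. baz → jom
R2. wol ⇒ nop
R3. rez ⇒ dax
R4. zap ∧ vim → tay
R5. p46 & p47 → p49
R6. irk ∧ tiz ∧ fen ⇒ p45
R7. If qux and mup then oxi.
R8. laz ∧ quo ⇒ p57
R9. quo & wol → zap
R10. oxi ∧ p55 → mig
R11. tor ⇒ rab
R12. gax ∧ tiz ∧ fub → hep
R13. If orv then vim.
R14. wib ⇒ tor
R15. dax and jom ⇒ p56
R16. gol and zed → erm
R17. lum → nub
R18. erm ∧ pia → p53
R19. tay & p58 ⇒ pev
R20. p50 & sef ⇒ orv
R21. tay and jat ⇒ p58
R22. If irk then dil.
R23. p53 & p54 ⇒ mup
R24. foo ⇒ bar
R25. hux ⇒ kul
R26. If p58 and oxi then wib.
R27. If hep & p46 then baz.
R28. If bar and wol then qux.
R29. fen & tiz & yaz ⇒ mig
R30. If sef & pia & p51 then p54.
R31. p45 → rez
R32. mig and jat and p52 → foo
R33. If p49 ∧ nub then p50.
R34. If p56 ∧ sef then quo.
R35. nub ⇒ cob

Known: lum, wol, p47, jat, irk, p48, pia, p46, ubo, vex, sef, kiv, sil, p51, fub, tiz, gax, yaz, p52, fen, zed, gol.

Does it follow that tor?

Yes

p49  (by R5: p46, p47)
p45  (by R6: irk, tiz, fen)
hep  (by R12: gax, tiz, fub)
erm  (by R16: gol, zed)
nub  (by R17: lum)
p53  (by R18: erm, pia)
baz  (by R27: hep, p46)
mig  (by R29: fen, tiz, yaz)
p54  (by R30: sef, pia, p51)
rez  (by R31: p45)
foo  (by R32: mig, jat, p52)
p50  (by R33: p49, nub)
jom  (by R1: baz)
dax  (by R3: rez)
p56  (by R15: dax, jom)
orv  (by R20: p50, sef)
mup  (by R23: p53, p54)
bar  (by R24: foo)
qux  (by R28: bar, wol)
quo  (by R34: p56, sef)
oxi  (by R7: qux, mup)
zap  (by R9: quo, wol)
vim  (by R13: orv)
tay  (by R4: zap, vim)
p58  (by R21: tay, jat)
wib  (by R26: p58, oxi)
tor  (by R14: wib)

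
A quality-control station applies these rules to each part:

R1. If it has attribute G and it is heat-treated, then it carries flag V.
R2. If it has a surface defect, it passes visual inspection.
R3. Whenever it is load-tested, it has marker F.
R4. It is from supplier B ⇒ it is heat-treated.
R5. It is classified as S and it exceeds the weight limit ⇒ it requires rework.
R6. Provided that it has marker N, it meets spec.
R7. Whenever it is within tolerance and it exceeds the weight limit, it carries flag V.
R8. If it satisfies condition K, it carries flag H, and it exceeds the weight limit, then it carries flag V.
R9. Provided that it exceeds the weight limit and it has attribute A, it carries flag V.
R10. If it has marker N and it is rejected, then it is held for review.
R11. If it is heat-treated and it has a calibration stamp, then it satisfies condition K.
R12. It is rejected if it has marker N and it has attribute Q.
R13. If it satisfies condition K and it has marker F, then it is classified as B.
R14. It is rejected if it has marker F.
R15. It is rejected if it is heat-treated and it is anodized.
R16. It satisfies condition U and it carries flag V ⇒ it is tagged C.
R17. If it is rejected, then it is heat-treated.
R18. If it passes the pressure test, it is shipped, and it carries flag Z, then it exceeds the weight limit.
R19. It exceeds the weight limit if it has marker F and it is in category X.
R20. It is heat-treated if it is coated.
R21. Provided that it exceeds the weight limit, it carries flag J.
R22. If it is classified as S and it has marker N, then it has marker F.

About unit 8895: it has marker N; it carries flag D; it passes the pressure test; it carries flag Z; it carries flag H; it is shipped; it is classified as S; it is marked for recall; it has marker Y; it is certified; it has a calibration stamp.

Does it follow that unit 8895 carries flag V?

By R18 (it passes the pressure test, it is shipped, it carries flag Z): it exceeds the weight limit.
By R22 (it is classified as S, it has marker N): it has marker F.
By R14 (it has marker F): it is rejected.
By R17 (it is rejected): it is heat-treated.
By R11 (it is heat-treated, it has a calibration stamp): it satisfies condition K.
By R8 (it satisfies condition K, it carries flag H, it exceeds the weight limit): it carries flag V.

Yes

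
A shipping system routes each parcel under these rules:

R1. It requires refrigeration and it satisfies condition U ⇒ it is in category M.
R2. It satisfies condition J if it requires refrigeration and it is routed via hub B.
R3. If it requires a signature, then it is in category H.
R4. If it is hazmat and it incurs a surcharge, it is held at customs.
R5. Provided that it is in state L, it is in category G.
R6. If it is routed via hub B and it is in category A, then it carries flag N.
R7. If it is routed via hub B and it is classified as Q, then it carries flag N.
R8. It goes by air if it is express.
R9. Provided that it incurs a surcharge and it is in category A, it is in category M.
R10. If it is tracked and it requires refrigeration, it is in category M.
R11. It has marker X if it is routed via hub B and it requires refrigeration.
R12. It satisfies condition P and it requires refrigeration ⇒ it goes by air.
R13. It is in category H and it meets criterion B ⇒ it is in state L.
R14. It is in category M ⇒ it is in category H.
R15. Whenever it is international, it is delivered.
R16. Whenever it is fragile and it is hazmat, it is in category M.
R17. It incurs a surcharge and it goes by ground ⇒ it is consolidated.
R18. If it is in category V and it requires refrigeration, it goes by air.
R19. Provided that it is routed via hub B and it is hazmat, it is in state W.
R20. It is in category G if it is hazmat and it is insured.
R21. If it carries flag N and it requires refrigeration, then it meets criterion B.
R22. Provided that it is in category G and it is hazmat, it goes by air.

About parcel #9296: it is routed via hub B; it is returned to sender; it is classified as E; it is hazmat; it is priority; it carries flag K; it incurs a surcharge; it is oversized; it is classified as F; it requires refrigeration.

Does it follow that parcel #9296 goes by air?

Forward chaining from the given facts derives: satisfies condition J, is held at customs, has marker X, is in state W.
Rules concluding "it goes by air": R8 needs "it is express"; R12 needs "it satisfies condition P"; R18 needs "it is in category V"; R22 needs "it is in category G" — none of these are established.

No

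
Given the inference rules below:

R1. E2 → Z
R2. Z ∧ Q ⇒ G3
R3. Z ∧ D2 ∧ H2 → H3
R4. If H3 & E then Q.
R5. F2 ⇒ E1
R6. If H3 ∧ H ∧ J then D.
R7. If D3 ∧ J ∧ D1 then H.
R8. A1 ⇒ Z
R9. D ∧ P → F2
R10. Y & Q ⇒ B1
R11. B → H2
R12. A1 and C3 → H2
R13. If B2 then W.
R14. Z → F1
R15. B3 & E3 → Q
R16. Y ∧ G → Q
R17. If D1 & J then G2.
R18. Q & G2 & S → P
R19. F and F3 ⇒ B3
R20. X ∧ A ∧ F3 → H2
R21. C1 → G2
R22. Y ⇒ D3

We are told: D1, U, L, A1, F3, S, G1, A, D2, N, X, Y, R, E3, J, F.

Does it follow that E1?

Yes

Z  (by R8: A1)
G2  (by R17: D1, J)
B3  (by R19: F, F3)
H2  (by R20: X, A, F3)
D3  (by R22: Y)
H3  (by R3: Z, D2, H2)
H  (by R7: D3, J, D1)
Q  (by R15: B3, E3)
P  (by R18: Q, G2, S)
D  (by R6: H3, H, J)
F2  (by R9: D, P)
E1  (by R5: F2)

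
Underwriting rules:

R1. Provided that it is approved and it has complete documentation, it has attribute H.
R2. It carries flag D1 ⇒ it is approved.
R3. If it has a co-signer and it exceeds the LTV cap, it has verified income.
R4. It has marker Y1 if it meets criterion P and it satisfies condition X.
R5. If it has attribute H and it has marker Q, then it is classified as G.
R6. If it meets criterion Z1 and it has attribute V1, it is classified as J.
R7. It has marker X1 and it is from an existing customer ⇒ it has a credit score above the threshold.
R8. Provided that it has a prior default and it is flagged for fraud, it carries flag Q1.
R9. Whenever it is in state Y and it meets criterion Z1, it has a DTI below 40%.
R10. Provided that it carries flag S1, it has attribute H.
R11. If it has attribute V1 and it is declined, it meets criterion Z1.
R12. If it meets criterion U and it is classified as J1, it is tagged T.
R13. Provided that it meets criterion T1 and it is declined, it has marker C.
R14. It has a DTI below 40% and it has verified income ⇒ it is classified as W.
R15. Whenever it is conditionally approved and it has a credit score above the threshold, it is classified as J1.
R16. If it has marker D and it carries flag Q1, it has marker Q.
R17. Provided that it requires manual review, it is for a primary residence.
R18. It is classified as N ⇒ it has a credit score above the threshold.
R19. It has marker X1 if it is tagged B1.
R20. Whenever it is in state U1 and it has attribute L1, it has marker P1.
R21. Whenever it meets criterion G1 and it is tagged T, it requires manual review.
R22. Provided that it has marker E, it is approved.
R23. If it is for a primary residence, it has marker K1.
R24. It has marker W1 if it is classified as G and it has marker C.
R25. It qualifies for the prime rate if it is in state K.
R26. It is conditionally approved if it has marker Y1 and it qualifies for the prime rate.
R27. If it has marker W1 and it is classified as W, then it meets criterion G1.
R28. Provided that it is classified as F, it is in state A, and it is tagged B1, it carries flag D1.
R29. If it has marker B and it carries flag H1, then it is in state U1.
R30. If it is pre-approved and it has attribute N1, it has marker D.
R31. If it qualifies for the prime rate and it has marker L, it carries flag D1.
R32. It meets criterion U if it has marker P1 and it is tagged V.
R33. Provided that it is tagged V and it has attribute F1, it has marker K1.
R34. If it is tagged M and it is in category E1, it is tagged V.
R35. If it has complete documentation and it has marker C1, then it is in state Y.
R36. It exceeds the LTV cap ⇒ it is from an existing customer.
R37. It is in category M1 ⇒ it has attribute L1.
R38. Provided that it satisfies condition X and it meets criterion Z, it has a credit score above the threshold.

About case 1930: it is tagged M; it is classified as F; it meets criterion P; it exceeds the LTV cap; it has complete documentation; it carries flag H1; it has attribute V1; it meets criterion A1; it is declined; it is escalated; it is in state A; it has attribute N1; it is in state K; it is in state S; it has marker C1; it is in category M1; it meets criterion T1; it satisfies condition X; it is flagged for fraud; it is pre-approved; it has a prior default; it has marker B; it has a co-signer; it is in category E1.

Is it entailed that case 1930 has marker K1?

No

Forward chaining from the given facts derives: has verified income, has marker Y1, carries flag Q1, meets criterion Z1, has marker C, qualifies for the prime rate, is conditionally approved, is in state U1, has marker D, is tagged V, is in state Y, is from an existing customer, has attribute L1, is classified as J, has a DTI below 40%, is classified as W, has marker Q, has marker P1, meets criterion U.
Rules concluding "it has marker K1": R23 needs "it is for a primary residence"; R33 needs "it has attribute F1" — none of these are established.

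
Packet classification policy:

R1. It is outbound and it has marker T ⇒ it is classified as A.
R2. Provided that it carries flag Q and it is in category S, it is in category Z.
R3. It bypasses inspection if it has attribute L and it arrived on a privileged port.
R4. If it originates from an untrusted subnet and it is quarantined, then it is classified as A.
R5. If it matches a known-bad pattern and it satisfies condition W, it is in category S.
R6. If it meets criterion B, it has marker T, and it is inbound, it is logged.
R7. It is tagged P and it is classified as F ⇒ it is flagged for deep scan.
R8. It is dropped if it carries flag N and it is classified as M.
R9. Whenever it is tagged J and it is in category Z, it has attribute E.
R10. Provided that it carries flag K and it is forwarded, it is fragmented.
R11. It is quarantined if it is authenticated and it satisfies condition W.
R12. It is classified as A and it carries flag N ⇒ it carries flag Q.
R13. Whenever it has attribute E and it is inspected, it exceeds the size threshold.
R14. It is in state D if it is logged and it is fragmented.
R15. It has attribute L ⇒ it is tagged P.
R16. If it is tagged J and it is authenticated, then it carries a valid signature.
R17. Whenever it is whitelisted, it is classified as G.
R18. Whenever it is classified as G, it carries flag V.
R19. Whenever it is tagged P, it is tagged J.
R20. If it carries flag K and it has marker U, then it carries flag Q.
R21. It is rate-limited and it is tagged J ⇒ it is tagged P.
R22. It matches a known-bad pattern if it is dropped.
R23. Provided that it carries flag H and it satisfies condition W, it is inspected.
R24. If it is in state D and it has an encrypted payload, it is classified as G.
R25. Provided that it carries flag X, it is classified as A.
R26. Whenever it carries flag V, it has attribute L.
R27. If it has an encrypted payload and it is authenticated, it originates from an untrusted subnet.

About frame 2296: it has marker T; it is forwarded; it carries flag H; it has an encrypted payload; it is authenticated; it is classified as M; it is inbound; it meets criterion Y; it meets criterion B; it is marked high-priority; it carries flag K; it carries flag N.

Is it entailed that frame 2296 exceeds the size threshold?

No

Forward chaining from the given facts derives: is logged, is dropped, is fragmented, is in state D, matches a known-bad pattern, is classified as G, originates from an untrusted subnet, carries flag V, has attribute L, is tagged P, is tagged J, carries a valid signature.
The only rule concluding "it exceeds the size threshold" is R13, which needs "it has attribute E"; that is never established.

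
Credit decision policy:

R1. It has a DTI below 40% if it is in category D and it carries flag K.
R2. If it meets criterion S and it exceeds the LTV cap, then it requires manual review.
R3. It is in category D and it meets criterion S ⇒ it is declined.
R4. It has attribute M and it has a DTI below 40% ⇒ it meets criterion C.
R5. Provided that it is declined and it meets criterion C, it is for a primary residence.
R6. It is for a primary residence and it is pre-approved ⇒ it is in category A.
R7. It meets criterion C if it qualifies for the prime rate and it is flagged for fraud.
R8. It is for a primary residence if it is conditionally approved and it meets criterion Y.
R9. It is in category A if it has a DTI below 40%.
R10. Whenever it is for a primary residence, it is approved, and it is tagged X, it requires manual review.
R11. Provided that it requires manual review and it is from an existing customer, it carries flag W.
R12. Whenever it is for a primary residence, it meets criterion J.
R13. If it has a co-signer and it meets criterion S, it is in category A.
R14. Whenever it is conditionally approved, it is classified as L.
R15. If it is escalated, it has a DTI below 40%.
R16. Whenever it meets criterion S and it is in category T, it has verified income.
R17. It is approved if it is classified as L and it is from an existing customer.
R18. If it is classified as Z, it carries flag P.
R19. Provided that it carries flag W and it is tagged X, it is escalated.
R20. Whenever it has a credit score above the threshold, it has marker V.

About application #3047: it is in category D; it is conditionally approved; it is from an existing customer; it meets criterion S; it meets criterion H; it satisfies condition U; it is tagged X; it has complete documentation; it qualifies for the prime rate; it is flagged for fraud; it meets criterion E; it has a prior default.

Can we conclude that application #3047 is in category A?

Yes

By R3 (it is in category D, it meets criterion S): it is declined.
By R7 (it qualifies for the prime rate, it is flagged for fraud): it meets criterion C.
By R14 (it is conditionally approved): it is classified as L.
By R17 (it is classified as L, it is from an existing customer): it is approved.
By R5 (it is declined, it meets criterion C): it is for a primary residence.
By R10 (it is for a primary residence, it is approved, it is tagged X): it requires manual review.
By R11 (it requires manual review, it is from an existing customer): it carries flag W.
By R19 (it carries flag W, it is tagged X): it is escalated.
By R15 (it is escalated): it has a DTI below 40%.
By R9 (it has a DTI below 40%): it is in category A.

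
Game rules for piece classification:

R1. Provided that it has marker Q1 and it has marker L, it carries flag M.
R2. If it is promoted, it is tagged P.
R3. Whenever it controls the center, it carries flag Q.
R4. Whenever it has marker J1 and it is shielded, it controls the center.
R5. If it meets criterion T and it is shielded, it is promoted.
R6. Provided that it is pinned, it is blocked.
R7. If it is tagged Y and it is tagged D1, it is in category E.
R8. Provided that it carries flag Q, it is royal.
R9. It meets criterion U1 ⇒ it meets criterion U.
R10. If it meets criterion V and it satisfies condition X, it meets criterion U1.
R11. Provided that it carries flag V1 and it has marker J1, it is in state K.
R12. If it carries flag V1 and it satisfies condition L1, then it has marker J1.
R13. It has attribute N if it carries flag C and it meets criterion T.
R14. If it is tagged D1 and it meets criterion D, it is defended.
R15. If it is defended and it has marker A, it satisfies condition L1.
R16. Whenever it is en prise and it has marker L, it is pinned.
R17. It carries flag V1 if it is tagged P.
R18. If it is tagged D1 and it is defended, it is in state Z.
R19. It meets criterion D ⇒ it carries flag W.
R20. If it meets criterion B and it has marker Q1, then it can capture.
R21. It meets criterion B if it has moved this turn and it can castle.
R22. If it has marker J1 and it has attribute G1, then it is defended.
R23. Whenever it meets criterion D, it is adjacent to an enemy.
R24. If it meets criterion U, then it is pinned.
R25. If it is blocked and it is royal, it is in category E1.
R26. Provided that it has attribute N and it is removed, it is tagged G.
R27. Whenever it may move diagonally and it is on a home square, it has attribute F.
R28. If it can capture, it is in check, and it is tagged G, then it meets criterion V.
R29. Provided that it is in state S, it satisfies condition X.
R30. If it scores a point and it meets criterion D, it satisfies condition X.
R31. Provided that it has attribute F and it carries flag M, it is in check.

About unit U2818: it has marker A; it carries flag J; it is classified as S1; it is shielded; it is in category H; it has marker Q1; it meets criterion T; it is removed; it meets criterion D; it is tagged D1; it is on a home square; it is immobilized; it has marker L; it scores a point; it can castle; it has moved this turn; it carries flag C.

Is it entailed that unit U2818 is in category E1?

Forward chaining from the given facts derives: carries flag M, is promoted, has attribute N, is defended, satisfies condition L1, is in state Z, carries flag W, meets criterion B, is adjacent to an enemy, is tagged G, satisfies condition X, is tagged P, carries flag V1, can capture, has marker J1, controls the center, is in state K, carries flag Q, is royal.
The only rule concluding "it is in category E1" is R25, which needs "it is blocked"; that is never established.

No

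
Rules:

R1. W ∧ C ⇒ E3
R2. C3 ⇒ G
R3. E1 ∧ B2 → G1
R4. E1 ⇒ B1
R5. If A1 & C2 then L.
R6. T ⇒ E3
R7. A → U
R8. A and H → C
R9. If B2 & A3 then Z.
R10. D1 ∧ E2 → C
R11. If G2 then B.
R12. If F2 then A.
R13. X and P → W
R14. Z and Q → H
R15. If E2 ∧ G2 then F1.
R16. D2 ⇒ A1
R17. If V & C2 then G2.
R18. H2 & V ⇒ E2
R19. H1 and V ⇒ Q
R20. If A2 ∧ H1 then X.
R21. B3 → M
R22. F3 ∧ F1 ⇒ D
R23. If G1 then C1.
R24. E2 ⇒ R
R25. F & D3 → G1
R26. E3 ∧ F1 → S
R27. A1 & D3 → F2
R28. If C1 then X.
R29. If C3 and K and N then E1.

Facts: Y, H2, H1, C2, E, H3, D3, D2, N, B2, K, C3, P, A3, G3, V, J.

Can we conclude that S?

Yes

Z  (by R9: B2, A3)
A1  (by R16: D2)
G2  (by R17: V, C2)
E2  (by R18: H2, V)
Q  (by R19: H1, V)
F2  (by R27: A1, D3)
E1  (by R29: C3, K, N)
G1  (by R3: E1, B2)
A  (by R12: F2)
H  (by R14: Z, Q)
F1  (by R15: E2, G2)
C1  (by R23: G1)
X  (by R28: C1)
C  (by R8: A, H)
W  (by R13: X, P)
E3  (by R1: W, C)
S  (by R26: E3, F1)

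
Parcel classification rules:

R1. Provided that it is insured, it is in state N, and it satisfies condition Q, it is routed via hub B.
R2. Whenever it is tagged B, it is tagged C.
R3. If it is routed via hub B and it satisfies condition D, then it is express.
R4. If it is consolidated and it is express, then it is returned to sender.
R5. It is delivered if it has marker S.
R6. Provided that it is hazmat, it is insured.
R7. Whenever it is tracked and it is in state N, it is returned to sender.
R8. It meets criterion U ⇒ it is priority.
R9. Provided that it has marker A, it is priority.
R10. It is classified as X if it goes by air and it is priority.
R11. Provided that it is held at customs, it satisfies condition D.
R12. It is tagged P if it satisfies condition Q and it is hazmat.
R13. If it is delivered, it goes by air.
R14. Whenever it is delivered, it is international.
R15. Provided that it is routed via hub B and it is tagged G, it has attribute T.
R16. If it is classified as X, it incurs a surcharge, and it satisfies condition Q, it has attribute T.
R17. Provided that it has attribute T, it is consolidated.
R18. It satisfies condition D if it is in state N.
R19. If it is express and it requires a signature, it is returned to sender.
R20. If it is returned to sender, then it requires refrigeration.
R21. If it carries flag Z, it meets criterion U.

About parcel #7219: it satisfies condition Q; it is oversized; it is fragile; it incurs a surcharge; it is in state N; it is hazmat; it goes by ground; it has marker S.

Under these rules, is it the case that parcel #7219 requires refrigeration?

No

Forward chaining from the given facts derives: is delivered, is insured, is tagged P, goes by air, is international, satisfies condition D, is routed via hub B, is express.
The only rule concluding "it requires refrigeration" is R20, which needs "it is returned to sender"; that is never established.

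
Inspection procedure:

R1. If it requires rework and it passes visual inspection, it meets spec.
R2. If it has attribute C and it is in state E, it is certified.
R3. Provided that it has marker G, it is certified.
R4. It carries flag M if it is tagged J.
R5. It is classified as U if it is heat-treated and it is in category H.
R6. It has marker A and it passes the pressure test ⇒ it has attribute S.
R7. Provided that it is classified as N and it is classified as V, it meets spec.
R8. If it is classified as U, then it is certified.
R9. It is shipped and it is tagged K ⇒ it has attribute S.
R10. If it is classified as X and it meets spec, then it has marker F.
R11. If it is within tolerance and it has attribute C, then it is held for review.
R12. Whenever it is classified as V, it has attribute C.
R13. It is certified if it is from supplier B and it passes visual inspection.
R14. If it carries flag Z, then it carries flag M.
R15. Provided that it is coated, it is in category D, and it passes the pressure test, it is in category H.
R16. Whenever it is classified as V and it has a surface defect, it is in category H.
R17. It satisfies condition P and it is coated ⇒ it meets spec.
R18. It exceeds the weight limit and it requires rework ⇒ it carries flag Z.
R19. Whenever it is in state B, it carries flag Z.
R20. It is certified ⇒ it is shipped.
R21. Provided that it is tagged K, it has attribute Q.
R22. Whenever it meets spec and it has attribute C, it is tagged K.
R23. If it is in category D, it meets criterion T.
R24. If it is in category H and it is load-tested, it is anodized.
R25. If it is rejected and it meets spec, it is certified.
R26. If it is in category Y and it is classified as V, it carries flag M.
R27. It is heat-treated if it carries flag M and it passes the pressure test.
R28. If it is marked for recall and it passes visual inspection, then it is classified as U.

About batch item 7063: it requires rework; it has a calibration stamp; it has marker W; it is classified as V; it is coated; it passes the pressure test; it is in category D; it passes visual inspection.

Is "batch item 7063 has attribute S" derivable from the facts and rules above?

No

Forward chaining from the given facts derives: meets spec, has attribute C, is in category H, is tagged K, meets criterion T, has attribute Q.
Rules concluding "it has attribute S": R6 needs "it has marker A"; R9 needs "it is shipped" — none of these are established.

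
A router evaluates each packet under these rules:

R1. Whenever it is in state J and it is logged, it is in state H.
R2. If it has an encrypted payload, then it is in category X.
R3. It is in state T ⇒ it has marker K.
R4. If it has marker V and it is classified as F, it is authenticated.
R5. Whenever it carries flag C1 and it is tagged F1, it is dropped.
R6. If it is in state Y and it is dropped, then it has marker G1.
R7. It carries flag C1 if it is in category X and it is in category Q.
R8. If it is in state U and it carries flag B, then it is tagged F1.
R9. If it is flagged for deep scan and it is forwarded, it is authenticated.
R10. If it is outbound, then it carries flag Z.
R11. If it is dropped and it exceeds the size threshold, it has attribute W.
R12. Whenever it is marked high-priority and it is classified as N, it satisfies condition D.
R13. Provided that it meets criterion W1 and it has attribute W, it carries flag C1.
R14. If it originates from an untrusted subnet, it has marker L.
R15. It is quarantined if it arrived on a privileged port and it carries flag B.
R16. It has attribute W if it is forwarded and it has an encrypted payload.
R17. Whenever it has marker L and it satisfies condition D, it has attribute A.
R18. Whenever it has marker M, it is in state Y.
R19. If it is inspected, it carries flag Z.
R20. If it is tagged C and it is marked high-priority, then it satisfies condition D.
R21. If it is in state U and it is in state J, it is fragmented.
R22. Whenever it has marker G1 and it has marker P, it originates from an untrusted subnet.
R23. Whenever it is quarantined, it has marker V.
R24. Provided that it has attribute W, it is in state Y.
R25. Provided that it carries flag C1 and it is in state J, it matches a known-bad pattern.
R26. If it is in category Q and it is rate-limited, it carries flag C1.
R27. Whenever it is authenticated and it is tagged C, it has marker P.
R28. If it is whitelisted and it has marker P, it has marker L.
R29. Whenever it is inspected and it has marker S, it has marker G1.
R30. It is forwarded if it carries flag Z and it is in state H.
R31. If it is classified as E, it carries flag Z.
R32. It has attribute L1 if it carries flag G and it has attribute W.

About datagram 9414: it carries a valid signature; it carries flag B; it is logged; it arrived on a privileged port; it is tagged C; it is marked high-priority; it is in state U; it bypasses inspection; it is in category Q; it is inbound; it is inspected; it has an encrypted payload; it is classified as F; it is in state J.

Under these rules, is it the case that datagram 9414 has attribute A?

By R1 (it is in state J, it is logged): it is in state H.
By R2 (it has an encrypted payload): it is in category X.
By R7 (it is in category X, it is in category Q): it carries flag C1.
By R8 (it is in state U, it carries flag B): it is tagged F1.
By R15 (it arrived on a privileged port, it carries flag B): it is quarantined.
By R19 (it is inspected): it carries flag Z.
By R20 (it is tagged C, it is marked high-priority): it satisfies condition D.
By R23 (it is quarantined): it has marker V.
By R30 (it carries flag Z, it is in state H): it is forwarded.
By R4 (it has marker V, it is classified as F): it is authenticated.
By R5 (it carries flag C1, it is tagged F1): it is dropped.
By R16 (it is forwarded, it has an encrypted payload): it has attribute W.
By R24 (it has attribute W): it is in state Y.
By R27 (it is authenticated, it is tagged C): it has marker P.
By R6 (it is in state Y, it is dropped): it has marker G1.
By R22 (it has marker G1, it has marker P): it originates from an untrusted subnet.
By R14 (it originates from an untrusted subnet): it has marker L.
By R17 (it has marker L, it satisfies condition D): it has attribute A.

Yes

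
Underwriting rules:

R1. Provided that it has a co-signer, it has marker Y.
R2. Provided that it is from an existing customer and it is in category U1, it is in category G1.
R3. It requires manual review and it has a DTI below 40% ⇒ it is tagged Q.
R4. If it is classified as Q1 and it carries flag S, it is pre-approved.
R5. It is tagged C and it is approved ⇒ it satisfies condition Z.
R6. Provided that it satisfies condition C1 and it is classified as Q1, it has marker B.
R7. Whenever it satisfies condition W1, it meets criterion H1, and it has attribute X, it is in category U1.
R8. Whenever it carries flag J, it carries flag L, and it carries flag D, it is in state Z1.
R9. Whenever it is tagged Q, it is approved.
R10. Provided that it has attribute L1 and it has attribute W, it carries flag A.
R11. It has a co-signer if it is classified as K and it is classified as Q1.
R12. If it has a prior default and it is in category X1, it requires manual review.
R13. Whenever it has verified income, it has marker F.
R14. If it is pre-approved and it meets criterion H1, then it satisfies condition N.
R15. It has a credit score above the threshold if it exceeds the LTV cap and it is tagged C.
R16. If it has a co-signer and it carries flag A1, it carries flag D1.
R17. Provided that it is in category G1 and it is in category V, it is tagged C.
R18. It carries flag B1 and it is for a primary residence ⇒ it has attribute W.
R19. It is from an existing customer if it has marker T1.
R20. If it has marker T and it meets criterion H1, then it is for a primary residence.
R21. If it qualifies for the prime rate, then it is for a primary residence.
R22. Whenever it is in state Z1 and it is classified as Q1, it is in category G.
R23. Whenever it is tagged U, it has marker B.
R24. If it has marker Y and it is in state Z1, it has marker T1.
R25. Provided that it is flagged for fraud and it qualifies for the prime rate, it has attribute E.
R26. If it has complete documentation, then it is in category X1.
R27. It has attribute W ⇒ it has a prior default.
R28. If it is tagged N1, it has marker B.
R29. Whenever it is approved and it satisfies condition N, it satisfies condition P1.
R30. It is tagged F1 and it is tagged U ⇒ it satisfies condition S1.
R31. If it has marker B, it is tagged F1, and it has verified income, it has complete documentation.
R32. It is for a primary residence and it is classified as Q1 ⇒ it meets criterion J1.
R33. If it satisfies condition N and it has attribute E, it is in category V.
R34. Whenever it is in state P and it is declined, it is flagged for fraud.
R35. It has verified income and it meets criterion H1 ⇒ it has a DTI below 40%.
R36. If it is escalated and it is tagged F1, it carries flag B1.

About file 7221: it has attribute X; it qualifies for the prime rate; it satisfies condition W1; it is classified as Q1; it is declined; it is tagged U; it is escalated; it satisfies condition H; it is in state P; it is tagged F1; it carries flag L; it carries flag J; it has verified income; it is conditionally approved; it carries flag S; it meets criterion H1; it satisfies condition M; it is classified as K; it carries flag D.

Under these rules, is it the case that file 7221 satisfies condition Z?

Yes

By R4 (it is classified as Q1, it carries flag S): it is pre-approved.
By R7 (it satisfies condition W1, it meets criterion H1, it has attribute X): it is in category U1.
By R8 (it carries flag J, it carries flag L, it carries flag D): it is in state Z1.
By R11 (it is classified as K, it is classified as Q1): it has a co-signer.
By R14 (it is pre-approved, it meets criterion H1): it satisfies condition N.
By R21 (it qualifies for the prime rate): it is for a primary residence.
By R23 (it is tagged U): it has marker B.
By R31 (it has marker B, it is tagged F1, it has verified income): it has complete documentation.
By R34 (it is in state P, it is declined): it is flagged for fraud.
By R35 (it has verified income, it meets criterion H1): it has a DTI below 40%.
By R36 (it is escalated, it is tagged F1): it carries flag B1.
By R1 (it has a co-signer): it has marker Y.
By R18 (it carries flag B1, it is for a primary residence): it has attribute W.
By R24 (it has marker Y, it is in state Z1): it has marker T1.
By R25 (it is flagged for fraud, it qualifies for the prime rate): it has attribute E.
By R26 (it has complete documentation): it is in category X1.
By R27 (it has attribute W): it has a prior default.
By R33 (it satisfies condition N, it has attribute E): it is in category V.
By R12 (it has a prior default, it is in category X1): it requires manual review.
By R19 (it has marker T1): it is from an existing customer.
By R2 (it is from an existing customer, it is in category U1): it is in category G1.
By R3 (it requires manual review, it has a DTI below 40%): it is tagged Q.
By R9 (it is tagged Q): it is approved.
By R17 (it is in category G1, it is in category V): it is tagged C.
By R5 (it is tagged C, it is approved): it satisfies condition Z.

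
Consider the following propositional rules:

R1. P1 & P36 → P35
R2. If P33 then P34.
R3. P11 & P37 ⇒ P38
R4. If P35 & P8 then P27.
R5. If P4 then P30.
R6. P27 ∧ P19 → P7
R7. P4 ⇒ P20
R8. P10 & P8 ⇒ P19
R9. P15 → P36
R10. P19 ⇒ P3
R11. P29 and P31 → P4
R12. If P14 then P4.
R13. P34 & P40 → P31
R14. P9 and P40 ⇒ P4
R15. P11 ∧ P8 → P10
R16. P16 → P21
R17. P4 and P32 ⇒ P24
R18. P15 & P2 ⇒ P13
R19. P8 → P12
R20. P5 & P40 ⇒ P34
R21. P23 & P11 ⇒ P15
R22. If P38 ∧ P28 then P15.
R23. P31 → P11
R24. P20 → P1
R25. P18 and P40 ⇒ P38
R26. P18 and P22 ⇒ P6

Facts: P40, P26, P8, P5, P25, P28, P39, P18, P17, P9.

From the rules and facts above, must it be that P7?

Yes

P4  (by R14: P9, P40)
P34  (by R20: P5, P40)
P38  (by R25: P18, P40)
P20  (by R7: P4)
P31  (by R13: P34, P40)
P15  (by R22: P38, P28)
P11  (by R23: P31)
P1  (by R24: P20)
P36  (by R9: P15)
P10  (by R15: P11, P8)
P35  (by R1: P1, P36)
P27  (by R4: P35, P8)
P19  (by R8: P10, P8)
P7  (by R6: P27, P19)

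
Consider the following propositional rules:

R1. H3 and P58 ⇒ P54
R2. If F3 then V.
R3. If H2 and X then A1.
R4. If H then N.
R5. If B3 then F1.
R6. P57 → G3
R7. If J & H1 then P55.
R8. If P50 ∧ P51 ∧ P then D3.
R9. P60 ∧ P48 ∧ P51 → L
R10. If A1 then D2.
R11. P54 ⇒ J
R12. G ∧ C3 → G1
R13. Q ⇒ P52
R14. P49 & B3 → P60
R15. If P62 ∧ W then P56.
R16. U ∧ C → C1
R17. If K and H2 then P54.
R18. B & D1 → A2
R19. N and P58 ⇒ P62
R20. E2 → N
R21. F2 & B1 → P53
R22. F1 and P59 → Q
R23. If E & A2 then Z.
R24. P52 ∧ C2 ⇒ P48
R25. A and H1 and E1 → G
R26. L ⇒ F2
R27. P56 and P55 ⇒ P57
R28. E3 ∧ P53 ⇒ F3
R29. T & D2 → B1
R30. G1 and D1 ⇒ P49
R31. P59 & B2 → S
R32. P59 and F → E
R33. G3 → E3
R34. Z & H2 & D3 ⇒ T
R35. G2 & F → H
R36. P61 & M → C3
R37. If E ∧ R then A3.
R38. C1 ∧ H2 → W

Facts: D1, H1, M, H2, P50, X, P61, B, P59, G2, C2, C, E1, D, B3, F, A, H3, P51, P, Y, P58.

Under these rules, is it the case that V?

No

Forward chaining from the given facts derives: P54, A1, F1, D3, D2, J, A2, Q, G, E, H, C3, N, P55, G1, P52, P62, Z, P48, P49, T, P60, B1, L, F2, P53.
The only rule concluding V is R2, which needs F3; that is never established.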